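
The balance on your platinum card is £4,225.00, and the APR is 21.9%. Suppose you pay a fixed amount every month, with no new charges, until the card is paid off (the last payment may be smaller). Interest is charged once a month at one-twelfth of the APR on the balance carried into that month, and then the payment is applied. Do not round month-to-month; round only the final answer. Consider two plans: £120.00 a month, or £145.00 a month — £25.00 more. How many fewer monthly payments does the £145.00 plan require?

15 fewer payments

Monthly rate r = 21.9%/12 = 1.825% = 0.01825.
At £120.00/mo: n = ⌈−ln(1 − rB₀/P)/ln(1+r)⌉ = 57 payments (last £106.14); total interest = total paid − £4,225.00 = £2,601.14.
At £145.00/mo: 42 payments (last £138.64); total interest £1,858.64.
Payments saved = 57 − 42 = 15.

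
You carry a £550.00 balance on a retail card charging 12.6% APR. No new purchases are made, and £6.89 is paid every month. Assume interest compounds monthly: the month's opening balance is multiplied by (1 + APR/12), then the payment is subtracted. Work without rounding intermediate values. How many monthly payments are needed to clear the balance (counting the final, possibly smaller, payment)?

175 months

Monthly rate r = 12.6%/12 = 1.05% = 0.0105.
Recurrence: B ← B·(1+r) − £6.89.
Month 1: interest £5.77; balance after payment £548.88.
Month 2: interest £5.76; balance after payment £547.76.
Closed form: n = −ln(1 − rB₀/P)/ln(1+r) = −ln(0.16183)/ln(1.0105) ≈ 174.358, so the balance reaches zero during payment 175.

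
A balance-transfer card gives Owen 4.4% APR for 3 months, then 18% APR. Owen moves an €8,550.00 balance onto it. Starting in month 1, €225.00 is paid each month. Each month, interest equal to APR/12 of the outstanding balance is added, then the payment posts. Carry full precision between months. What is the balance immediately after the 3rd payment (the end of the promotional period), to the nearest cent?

Promo months 1–3 at r₀ = 4.4%/12 = 0.00366667; months 4+ at r₁ = 18%/12 = 0.015.
After month 3: iterate B ← B·(1+r₀) − €225.00 for 3 months → €7,966.92.

€7,966.92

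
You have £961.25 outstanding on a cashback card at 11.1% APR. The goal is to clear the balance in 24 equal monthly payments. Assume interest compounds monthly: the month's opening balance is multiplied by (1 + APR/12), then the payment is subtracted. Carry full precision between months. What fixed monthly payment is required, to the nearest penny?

Monthly rate r = 11.1%/12 = 0.925% = 0.00925.
Level-payment amortization: P = B₀·r / (1 − (1+r)^(−n)) = 961.25·0.00925 / (1 − 1.00925^(−24)).
Denominator 1 − (1+r)^(−24) = 0.198266915.
P = 8.89156 / 0.198266915 ≈ 44.85.

£44.85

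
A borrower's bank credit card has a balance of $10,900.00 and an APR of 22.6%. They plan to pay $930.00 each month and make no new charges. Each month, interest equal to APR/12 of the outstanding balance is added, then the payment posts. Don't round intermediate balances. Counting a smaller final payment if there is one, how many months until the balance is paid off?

Monthly rate r = 22.6%/12 = 1.88333% = 0.0188333.
Recurrence: B ← B·(1+r) − $930.00.
Month 1: interest $205.28; balance after payment $10,175.28.
Month 2: interest $191.63; balance after payment $9,436.92.
Closed form: n = −ln(1 − rB₀/P)/ln(1+r) = −ln(0.77927)/ln(1.01883) ≈ 13.367, so the balance reaches zero during payment 14.

14 months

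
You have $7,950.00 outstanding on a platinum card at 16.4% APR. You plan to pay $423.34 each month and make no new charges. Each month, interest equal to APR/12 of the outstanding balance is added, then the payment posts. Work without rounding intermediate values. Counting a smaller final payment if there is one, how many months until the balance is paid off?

22 months

Monthly rate r = 16.4%/12 = 1.36667% = 0.0136667.
Recurrence: B ← B·(1+r) − $423.34.
Month 1: interest $108.65; balance after payment $7,635.31.
Month 2: interest $104.35; balance after payment $7,316.32.
Closed form: n = −ln(1 − rB₀/P)/ln(1+r) = −ln(0.74335)/ln(1.01367) ≈ 21.849, so the balance reaches zero during payment 22.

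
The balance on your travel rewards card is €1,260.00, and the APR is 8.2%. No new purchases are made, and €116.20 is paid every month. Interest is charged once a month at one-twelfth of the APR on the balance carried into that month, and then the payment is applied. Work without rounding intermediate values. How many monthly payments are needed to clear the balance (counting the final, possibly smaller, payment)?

12 payments

Monthly rate r = 8.2%/12 = 0.683333% = 0.00683333.
Recurrence: B ← B·(1+r) − €116.20.
Month 1: interest €8.61; balance after payment €1,152.41.
Month 2: interest €7.87; balance after payment €1,044.08.
Closed form: n = −ln(1 − rB₀/P)/ln(1+r) = −ln(0.9259)/ln(1.00683) ≈ 11.305, so the balance reaches zero during payment 12.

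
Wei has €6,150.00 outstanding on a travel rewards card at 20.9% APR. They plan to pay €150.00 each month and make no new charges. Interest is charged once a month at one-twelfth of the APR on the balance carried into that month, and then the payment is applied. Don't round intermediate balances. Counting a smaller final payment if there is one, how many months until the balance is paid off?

Monthly rate r = 20.9%/12 = 1.74167% = 0.0174167.
Recurrence: B ← B·(1+r) − €150.00.
Month 1: interest €107.11; balance after payment €6,107.11.
Month 2: interest €106.37; balance after payment €6,063.48.
Closed form: n = −ln(1 − rB₀/P)/ln(1+r) = −ln(0.28592)/ln(1.01742) ≈ 72.513, so the balance reaches zero during payment 73.

73 months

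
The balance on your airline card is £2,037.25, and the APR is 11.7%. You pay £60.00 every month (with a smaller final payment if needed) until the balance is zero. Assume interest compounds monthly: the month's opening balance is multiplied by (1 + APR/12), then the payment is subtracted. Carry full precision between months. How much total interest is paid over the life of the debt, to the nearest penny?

£449.02

Monthly rate r = 11.7%/12 = 0.975% = 0.00975.
Payoff takes n = ⌈−ln(1 − rB₀/P)/ln(1+r)⌉ = ⌈41.437⌉ = 42 payments; the last is £26.27.
Total paid = 41·£60.00 + £26.27 = £2,486.27.
Total interest = total paid − principal = £2,486.27 − £2,037.25 = £449.02.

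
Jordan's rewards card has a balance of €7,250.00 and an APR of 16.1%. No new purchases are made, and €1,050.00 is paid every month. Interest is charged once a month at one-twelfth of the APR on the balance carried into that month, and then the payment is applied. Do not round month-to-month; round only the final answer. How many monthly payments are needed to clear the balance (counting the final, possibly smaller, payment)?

Monthly rate r = 16.1%/12 = 1.34167% = 0.0134167.
Recurrence: B ← B·(1+r) − €1,050.00.
Month 1: interest €97.27; balance after payment €6,297.27.
Month 2: interest €84.49; balance after payment €5,331.76.
Closed form: n = −ln(1 − rB₀/P)/ln(1+r) = −ln(0.90736)/ln(1.01342) ≈ 7.294, so the balance reaches zero during payment 8.

8 months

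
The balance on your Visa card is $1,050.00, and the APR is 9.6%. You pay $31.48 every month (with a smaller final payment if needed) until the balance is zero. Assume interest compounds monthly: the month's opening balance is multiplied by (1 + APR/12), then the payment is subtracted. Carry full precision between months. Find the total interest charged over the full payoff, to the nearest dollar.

Monthly rate r = 9.6%/12 = 0.8% = 0.008.
Payoff takes n = ⌈−ln(1 − rB₀/P)/ln(1+r)⌉ = ⌈38.953⌉ = 39 payments; the last is $30.01.
Total paid = 38·$31.48 + $30.01 = $1,226.25.
Total interest = total paid − principal = $1,226.25 − $1,050.00 = $176.25.

$176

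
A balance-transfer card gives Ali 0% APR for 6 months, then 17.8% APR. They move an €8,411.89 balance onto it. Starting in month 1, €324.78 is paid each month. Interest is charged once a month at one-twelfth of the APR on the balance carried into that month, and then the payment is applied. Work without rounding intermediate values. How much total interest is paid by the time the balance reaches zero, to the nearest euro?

€1,253

Promo months 1–6 at r₀ = 0%/12 = 0; months 7+ at r₁ = 17.8%/12 = 0.0148333.
After month 6 (no interest yet): B = €8,411.89 − 6·€324.78 = €6,463.21.
Then at r₁ with €324.78/mo: n₂ = −ln(1 − r₁·B/P)/ln(1+r₁) ≈ 23.76 → 24 more payments.
Total paid = 29·€324.78 + €246.64 = €9,665.26; interest = €9,665.26 − €8,411.89 = €1,253.37.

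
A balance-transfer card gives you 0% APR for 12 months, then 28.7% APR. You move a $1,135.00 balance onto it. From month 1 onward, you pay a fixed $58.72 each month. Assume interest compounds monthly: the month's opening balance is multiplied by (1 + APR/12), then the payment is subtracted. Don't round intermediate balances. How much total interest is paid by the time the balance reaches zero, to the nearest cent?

Promo months 1–12 at r₀ = 0%/12 = 0; months 13+ at r₁ = 28.7%/12 = 0.0239167.
After month 12 (no interest yet): B = $1,135.00 − 12·$58.72 = $430.36.
Then at r₁ with $58.72/mo: n₂ = −ln(1 − r₁·B/P)/ln(1+r₁) ≈ 8.15 → 9 more payments.
Total paid = 20·$58.72 + $9.13 = $1,183.53; interest = $1,183.53 − $1,135.00 = $48.53.

$48.53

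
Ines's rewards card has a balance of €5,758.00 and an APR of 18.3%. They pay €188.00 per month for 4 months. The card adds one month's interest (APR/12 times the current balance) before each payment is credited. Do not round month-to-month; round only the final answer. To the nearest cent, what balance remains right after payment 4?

€5,347.98

Monthly rate r = 18.3%/12 = 1.525% = 0.01525.
Each month: B ← B·(1+r) − €188.00.
Month 1: interest €87.81; balance after payment €5,657.81.
Month 2: interest €86.28; balance after payment €5,556.09.
Month 3: interest €84.73; balance after payment €5,452.82.
Month 4: interest €83.16; balance after payment €5,347.98.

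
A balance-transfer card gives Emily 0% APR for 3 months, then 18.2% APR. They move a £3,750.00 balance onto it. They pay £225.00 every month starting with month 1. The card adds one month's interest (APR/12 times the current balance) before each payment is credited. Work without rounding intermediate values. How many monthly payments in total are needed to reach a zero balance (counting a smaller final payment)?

19 months

Promo months 1–3 at r₀ = 0%/12 = 0; months 4+ at r₁ = 18.2%/12 = 0.0151667.
After month 3 (no interest yet): B = £3,750.00 − 3·£225.00 = £3,075.00.
Then at r₁ with £225.00/mo: n₂ = −ln(1 − r₁·B/P)/ln(1+r₁) ≈ 15.43 → 16 more payments.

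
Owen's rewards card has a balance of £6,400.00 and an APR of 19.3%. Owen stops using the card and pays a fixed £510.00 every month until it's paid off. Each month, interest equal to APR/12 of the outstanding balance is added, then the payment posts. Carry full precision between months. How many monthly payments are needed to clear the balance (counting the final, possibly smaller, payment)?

15 payments

Monthly rate r = 19.3%/12 = 1.60833% = 0.0160833.
Recurrence: B ← B·(1+r) − £510.00.
Month 1: interest £102.93; balance after payment £5,992.93.
Month 2: interest £96.39; balance after payment £5,579.32.
Closed form: n = −ln(1 − rB₀/P)/ln(1+r) = −ln(0.79817)/ln(1.01608) ≈ 14.129, so the balance reaches zero during payment 15.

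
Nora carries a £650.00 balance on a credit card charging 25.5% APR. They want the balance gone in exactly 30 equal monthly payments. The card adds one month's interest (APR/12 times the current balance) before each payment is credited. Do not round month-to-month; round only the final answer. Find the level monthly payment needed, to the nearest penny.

£29.52

Monthly rate r = 25.5%/12 = 2.125% = 0.02125.
Level-payment amortization: P = B₀·r / (1 − (1+r)^(−n)) = 650.00·0.02125 / (1 − 1.02125^(−30)).
Denominator 1 − (1+r)^(−30) = 0.467845286.
P = 13.8125 / 0.467845286 ≈ 29.52.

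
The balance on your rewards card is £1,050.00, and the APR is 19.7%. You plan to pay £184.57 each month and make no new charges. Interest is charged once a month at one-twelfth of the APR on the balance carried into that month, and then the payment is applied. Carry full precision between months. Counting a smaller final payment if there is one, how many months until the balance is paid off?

7 months

Monthly rate r = 19.7%/12 = 1.64167% = 0.0164167.
Recurrence: B ← B·(1+r) − £184.57.
Month 1: interest £17.24; balance after payment £882.67.
Month 2: interest £14.49; balance after payment £712.59.
Closed form: n = −ln(1 − rB₀/P)/ln(1+r) = −ln(0.90661)/ln(1.01642) ≈ 6.021, so the balance reaches zero during payment 7.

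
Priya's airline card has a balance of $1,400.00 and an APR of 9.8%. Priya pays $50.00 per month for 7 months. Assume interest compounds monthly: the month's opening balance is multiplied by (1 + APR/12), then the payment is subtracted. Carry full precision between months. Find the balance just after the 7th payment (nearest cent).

$1,123.33

Monthly rate r = 9.8%/12 = 0.816667% = 0.00816667.
Each month: B ← B·(1+r) − $50.00.
Month 1: interest $11.43; balance after payment $1,361.43.
Month 2: interest $11.12; balance after payment $1,322.55.
Month 3: interest $10.80; balance after payment $1,283.35.
Month 4: interest $10.48; balance after payment $1,243.83.
Month 5: interest $10.16; balance after payment $1,203.99.
Month 6: interest $9.83; balance after payment $1,163.82.
Month 7: interest $9.50; balance after payment $1,123.33.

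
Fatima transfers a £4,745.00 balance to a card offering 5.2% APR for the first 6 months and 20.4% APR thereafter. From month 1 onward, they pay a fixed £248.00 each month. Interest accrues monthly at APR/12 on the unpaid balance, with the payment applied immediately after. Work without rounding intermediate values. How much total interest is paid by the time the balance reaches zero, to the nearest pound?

£602

Promo months 1–6 at r₀ = 5.2%/12 = 0.00433333; months 7+ at r₁ = 20.4%/12 = 0.017.
After month 6: iterate B ← B·(1+r₀) − £248.00 for 6 months → £3,365.50.
Then at r₁ with £248.00/mo: n₂ = −ln(1 − r₁·B/P)/ln(1+r₁) ≈ 15.56 → 16 more payments.
Total paid = 21·£248.00 + £139.06 = £5,347.06; interest = £5,347.06 − £4,745.00 = £602.06.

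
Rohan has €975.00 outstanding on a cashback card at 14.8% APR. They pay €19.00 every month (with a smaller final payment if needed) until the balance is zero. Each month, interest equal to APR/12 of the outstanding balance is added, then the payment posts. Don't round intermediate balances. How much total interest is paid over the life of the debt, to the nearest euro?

€578

Monthly rate r = 14.8%/12 = 1.23333% = 0.0123333.
Payoff takes n = ⌈−ln(1 − rB₀/P)/ln(1+r)⌉ = ⌈81.752⌉ = 82 payments; the last is €14.31.
Total paid = 81·€19.00 + €14.31 = €1,553.31.
Total interest = total paid − principal = €1,553.31 − €975.00 = €578.31.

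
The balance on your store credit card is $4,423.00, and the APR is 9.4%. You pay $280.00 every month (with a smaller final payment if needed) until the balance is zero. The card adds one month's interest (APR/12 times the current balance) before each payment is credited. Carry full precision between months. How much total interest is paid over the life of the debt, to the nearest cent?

$317.09

Monthly rate r = 9.4%/12 = 0.783333% = 0.00783333.
Payoff takes n = ⌈−ln(1 − rB₀/P)/ln(1+r)⌉ = ⌈16.929⌉ = 17 payments; the last is $260.09.
Total paid = 16·$280.00 + $260.09 = $4,740.09.
Total interest = total paid − principal = $4,740.09 − $4,423.00 = $317.09.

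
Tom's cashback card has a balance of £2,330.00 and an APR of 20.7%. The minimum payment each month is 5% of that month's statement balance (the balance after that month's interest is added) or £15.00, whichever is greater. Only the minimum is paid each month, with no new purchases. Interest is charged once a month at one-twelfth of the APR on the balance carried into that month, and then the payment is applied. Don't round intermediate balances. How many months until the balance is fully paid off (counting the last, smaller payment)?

85 months

Monthly rate r = 20.7%/12 = 1.725% = 0.01725.
While 5% of the post-interest balance exceeds £15.00, each month B ← (B·(1+r))·(1 − 0.05), i.e. B shrinks by the factor (1+r)·0.95 = 0.96639.
This holds for months 1–61. Entering month 62 the balance is £289.46; 5% of the post-interest balance is now below £15.00, so the flat £15.00 minimum applies from here.
From month 62 a fixed £15.00 at rate r clears £289.46 in 24 more payments. Total: 61 + 24 = 85 months.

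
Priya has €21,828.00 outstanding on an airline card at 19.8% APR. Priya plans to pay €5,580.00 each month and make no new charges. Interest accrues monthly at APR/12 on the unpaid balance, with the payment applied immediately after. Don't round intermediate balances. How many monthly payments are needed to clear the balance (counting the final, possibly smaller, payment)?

5 months

Monthly rate r = 19.8%/12 = 1.65% = 0.0165.
Recurrence: B ← B·(1+r) − €5,580.00.
Month 1: interest €360.16; balance after payment €16,608.16.
Month 2: interest €274.03; balance after payment €11,302.20.
Month 3: interest €186.49; balance after payment €5,908.68.
Month 4: interest €97.49; balance after payment €426.18.
Month 5: interest €7.03; balance after payment €0.00.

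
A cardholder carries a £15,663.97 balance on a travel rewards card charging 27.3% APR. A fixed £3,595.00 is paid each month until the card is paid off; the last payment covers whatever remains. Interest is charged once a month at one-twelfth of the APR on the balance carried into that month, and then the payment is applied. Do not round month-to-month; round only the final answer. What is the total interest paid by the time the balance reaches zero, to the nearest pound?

£1,028

Monthly rate r = 27.3%/12 = 2.275% = 0.02275.
Payoff takes n = ⌈−ln(1 − rB₀/P)/ln(1+r)⌉ = ⌈4.641⌉ = 5 payments; the last is £2,312.00.
Total paid = 4·£3,595.00 + £2,312.00 = £16,692.00.
Total interest = total paid − principal = £16,692.00 − £15,663.97 = £1,028.03.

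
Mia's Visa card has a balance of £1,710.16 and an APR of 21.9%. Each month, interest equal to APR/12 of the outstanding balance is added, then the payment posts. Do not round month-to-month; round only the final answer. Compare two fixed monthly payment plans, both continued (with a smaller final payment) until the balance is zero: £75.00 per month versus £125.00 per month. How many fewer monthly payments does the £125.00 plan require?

Monthly rate r = 21.9%/12 = 1.825% = 0.01825.
At £75.00/mo: n = ⌈−ln(1 − rB₀/P)/ln(1+r)⌉ = 30 payments (last £56.58); total interest = total paid − £1,710.16 = £521.42.
At £125.00/mo: 16 payments (last £110.55); total interest £275.39.
Payments saved = 30 − 16 = 14.

14 fewer payments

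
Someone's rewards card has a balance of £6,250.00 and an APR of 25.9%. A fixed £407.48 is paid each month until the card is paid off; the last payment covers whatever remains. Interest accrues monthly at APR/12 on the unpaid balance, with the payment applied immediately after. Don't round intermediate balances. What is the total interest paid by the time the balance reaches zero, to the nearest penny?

Monthly rate r = 25.9%/12 = 2.15833% = 0.0215833.
Payoff takes n = ⌈−ln(1 − rB₀/P)/ln(1+r)⌉ = ⌈18.828⌉ = 19 payments; the last is £337.95.
Total paid = 18·£407.48 + £337.95 = £7,672.59.
Total interest = total paid − principal = £7,672.59 − £6,250.00 = £1,422.59.

£1,422.59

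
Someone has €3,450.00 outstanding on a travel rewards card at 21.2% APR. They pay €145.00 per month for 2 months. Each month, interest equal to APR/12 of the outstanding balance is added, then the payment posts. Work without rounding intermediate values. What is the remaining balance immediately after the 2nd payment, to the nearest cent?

€3,280.42

Monthly rate r = 21.2%/12 = 1.76667% = 0.0176667.
Each month: B ← B·(1+r) − €145.00.
Month 1: interest €60.95; balance after payment €3,365.95.
Month 2: interest €59.47; balance after payment €3,280.42.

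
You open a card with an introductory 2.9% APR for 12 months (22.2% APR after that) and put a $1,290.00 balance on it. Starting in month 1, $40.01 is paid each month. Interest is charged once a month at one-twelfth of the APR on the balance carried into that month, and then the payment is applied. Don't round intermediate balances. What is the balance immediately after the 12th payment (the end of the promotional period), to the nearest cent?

$841.36

Promo months 1–12 at r₀ = 2.9%/12 = 0.00241667; months 13+ at r₁ = 22.2%/12 = 0.0185.
After month 12: iterate B ← B·(1+r₀) − $40.01 for 12 months → $841.36.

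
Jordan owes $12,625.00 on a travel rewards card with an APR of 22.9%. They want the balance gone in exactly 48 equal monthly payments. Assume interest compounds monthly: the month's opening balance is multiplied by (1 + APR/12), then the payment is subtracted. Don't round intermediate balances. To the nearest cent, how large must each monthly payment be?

$403.96

Monthly rate r = 22.9%/12 = 1.90833% = 0.0190833.
Level-payment amortization: P = B₀·r / (1 − (1+r)^(−n)) = 12625.00·0.0190833 / (1 − 1.01908^(−48)).
Denominator 1 − (1+r)^(−48) = 0.596415526.
P = 240.927 / 0.596415526 ≈ 403.96.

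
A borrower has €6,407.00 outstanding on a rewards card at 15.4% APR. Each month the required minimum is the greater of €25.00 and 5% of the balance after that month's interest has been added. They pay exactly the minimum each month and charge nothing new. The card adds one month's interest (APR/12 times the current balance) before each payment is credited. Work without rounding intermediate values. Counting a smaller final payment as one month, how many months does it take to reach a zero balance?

Monthly rate r = 15.4%/12 = 1.28333% = 0.0128333.
While 5% of the post-interest balance exceeds €25.00, each month B ← (B·(1+r))·(1 − 0.05), i.e. B shrinks by the factor (1+r)·0.95 = 0.96219.
This holds for months 1–67. Entering month 68 the balance is €484.37; 5% of the post-interest balance is now below €25.00, so the flat €25.00 minimum applies from here.
From month 68 a fixed €25.00 at rate r clears €484.37 in 23 more payments. Total: 67 + 23 = 90 months.

90 months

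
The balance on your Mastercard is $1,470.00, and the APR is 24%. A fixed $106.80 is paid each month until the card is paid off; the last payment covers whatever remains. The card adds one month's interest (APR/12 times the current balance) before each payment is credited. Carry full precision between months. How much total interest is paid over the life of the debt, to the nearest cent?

Monthly rate r = 24%/12 = 2% = 0.02.
Payoff takes n = ⌈−ln(1 − rB₀/P)/ln(1+r)⌉ = ⌈16.259⌉ = 17 payments; the last is $27.87.
Total paid = 16·$106.80 + $27.87 = $1,736.67.
Total interest = total paid − principal = $1,736.67 − $1,470.00 = $266.67.

$266.67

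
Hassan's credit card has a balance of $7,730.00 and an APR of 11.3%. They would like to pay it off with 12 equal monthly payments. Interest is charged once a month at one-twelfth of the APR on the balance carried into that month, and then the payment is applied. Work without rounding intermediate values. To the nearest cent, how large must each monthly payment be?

Monthly rate r = 11.3%/12 = 0.941667% = 0.00941667.
Level-payment amortization: P = B₀·r / (1 − (1+r)^(−n)) = 7730.00·0.00941667 / (1 − 1.00942^(−12)).
Denominator 1 − (1+r)^(−12) = 0.106376984.
P = 72.7908 / 0.106376984 ≈ 684.27.

$684.27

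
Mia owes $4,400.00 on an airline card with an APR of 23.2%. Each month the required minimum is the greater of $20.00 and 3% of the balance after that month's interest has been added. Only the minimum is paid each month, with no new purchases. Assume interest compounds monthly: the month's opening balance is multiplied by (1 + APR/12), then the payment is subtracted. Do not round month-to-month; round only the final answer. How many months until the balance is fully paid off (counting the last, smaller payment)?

Monthly rate r = 23.2%/12 = 1.93333% = 0.0193333.
While 3% of the post-interest balance exceeds $20.00, each month B ← (B·(1+r))·(1 − 0.03), i.e. B shrinks by the factor (1+r)·0.97 = 0.98875.
This holds for months 1–169. Entering month 170 the balance is $650.61; 3% of the post-interest balance is now below $20.00, so the flat $20.00 minimum applies from here.
From month 170 a fixed $20.00 at rate r clears $650.61 in 52 more payments. Total: 169 + 52 = 221 months.

221 months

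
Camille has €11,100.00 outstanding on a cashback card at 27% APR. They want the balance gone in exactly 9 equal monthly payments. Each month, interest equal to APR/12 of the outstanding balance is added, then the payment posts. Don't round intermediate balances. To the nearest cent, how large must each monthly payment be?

Monthly rate r = 27%/12 = 2.25% = 0.0225.
Level-payment amortization: P = B₀·r / (1 − (1+r)^(−n)) = 11100.00·0.0225 / (1 − 1.0225^(−9)).
Denominator 1 − (1+r)^(−9) = 0.18147839.
P = 249.75 / 0.18147839 ≈ 1376.20.

€1,376.20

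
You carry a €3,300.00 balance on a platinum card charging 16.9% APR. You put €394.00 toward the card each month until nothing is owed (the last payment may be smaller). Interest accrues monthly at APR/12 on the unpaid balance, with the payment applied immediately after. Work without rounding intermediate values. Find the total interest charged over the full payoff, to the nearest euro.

€236

Monthly rate r = 16.9%/12 = 1.40833% = 0.0140833.
Payoff takes n = ⌈−ln(1 − rB₀/P)/ln(1+r)⌉ = ⌈8.975⌉ = 9 payments; the last is €384.17.
Total paid = 8·€394.00 + €384.17 = €3,536.17.
Total interest = total paid − principal = €3,536.17 − €3,300.00 = €236.17.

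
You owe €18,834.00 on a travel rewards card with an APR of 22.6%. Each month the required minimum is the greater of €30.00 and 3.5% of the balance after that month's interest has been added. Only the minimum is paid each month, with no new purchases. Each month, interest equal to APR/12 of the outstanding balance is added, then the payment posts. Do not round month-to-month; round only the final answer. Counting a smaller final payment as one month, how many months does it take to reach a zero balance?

Monthly rate r = 22.6%/12 = 1.88333% = 0.0188333.
While 3.5% of the post-interest balance exceeds €30.00, each month B ← (B·(1+r))·(1 − 0.035), i.e. B shrinks by the factor (1+r)·0.965 = 0.98317.
This holds for months 1–184. Entering month 185 the balance is €829.75; 3.5% of the post-interest balance is now below €30.00, so the flat €30.00 minimum applies from here.
From month 185 a fixed €30.00 at rate r clears €829.75 in 40 more payments. Total: 184 + 40 = 224 months.

224 months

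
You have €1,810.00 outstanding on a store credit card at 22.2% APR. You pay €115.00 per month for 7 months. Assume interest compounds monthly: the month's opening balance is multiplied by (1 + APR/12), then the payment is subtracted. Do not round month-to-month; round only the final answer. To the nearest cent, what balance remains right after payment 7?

Monthly rate r = 22.2%/12 = 1.85% = 0.0185.
Each month: B ← B·(1+r) − €115.00.
Month 1: interest €33.48; balance after payment €1,728.48.
Month 2: interest €31.98; balance after payment €1,645.46.
Month 3: interest €30.44; balance after payment €1,560.90.
Month 4: interest €28.88; balance after payment €1,474.78.
Month 5: interest €27.28; balance after payment €1,387.06.
Month 6: interest €25.66; balance after payment €1,297.72.
Month 7: interest €24.01; balance after payment €1,206.73.

€1,206.73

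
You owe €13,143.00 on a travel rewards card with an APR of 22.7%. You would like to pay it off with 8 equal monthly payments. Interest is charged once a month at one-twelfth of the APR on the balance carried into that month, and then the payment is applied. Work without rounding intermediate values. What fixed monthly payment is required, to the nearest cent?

Monthly rate r = 22.7%/12 = 1.89167% = 0.0189167.
Level-payment amortization: P = B₀·r / (1 − (1+r)^(−n)) = 13143.00·0.0189167 / (1 − 1.01892^(−8)).
Denominator 1 − (1+r)^(−8) = 0.139222967.
P = 248.622 / 0.139222967 ≈ 1785.78.

€1,785.78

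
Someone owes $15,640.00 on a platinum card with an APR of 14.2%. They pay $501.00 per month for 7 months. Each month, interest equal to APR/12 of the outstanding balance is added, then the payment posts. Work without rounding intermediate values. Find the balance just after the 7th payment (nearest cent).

Monthly rate r = 14.2%/12 = 1.18333% = 0.0118333.
Each month: B ← B·(1+r) − $501.00.
Month 1: interest $185.07; balance after payment $15,324.07.
Month 2: interest $181.33; balance after payment $15,004.41.
Month 3: interest $177.55; balance after payment $14,680.96.
Month 4: interest $173.72; balance after payment $14,353.69.
Month 5: interest $169.85; balance after payment $14,022.54.
Month 6: interest $165.93; balance after payment $13,687.47.
Month 7: interest $161.97; balance after payment $13,348.44.

$13,348.44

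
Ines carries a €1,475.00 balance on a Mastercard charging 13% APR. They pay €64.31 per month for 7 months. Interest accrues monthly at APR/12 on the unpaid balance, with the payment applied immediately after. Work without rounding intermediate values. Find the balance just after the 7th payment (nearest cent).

Monthly rate r = 13%/12 = 1.08333% = 0.0108333.
Each month: B ← B·(1+r) − €64.31.
Month 1: interest €15.98; balance after payment €1,426.67.
Month 2: interest €15.46; balance after payment €1,377.81.
Month 3: interest €14.93; balance after payment €1,328.43.
Month 4: interest €14.39; balance after payment €1,278.51.
Month 5: interest €13.85; balance after payment €1,228.05.
Month 6: interest €13.30; balance after payment €1,177.05.
Month 7: interest €12.75; balance after payment €1,125.49.

€1,125.49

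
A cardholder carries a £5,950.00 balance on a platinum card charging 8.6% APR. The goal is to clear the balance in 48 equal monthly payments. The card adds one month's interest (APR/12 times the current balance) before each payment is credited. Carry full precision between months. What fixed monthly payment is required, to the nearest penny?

Monthly rate r = 8.6%/12 = 0.716667% = 0.00716667.
Level-payment amortization: P = B₀·r / (1 − (1+r)^(−n)) = 5950.00·0.00716667 / (1 − 1.00717^(−48)).
Denominator 1 − (1+r)^(−48) = 0.290200818.
P = 42.6417 / 0.290200818 ≈ 146.94.

£146.94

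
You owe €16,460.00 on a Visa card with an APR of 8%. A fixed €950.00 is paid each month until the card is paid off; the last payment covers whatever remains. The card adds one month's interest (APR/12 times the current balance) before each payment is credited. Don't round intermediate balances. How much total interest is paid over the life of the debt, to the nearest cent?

€1,089.86

Monthly rate r = 8%/12 = 0.666667% = 0.00666667.
Payoff takes n = ⌈−ln(1 − rB₀/P)/ln(1+r)⌉ = ⌈18.473⌉ = 19 payments; the last is €449.86.
Total paid = 18·€950.00 + €449.86 = €17,549.86.
Total interest = total paid − principal = €17,549.86 − €16,460.00 = €1,089.86.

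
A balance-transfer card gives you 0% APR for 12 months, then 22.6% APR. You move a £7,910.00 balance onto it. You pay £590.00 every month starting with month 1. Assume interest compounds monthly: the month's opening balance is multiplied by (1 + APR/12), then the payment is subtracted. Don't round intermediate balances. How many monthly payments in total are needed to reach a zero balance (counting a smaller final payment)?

14 payments

Promo months 1–12 at r₀ = 0%/12 = 0; months 13+ at r₁ = 22.6%/12 = 0.0188333.
After month 12 (no interest yet): B = £7,910.00 − 12·£590.00 = £830.00.
Then at r₁ with £590.00/mo: n₂ = −ln(1 − r₁·B/P)/ln(1+r₁) ≈ 1.44 → 2 more payments.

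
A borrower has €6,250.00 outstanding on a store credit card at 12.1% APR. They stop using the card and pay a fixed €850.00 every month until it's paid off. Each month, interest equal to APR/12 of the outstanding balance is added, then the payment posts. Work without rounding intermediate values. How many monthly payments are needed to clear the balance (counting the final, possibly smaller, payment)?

8 months

Monthly rate r = 12.1%/12 = 1.00833% = 0.0100833.
Recurrence: B ← B·(1+r) − €850.00.
Month 1: interest €63.02; balance after payment €5,463.02.
Month 2: interest €55.09; balance after payment €4,668.11.
Closed form: n = −ln(1 − rB₀/P)/ln(1+r) = −ln(0.92586)/ln(1.01008) ≈ 7.678, so the balance reaches zero during payment 8.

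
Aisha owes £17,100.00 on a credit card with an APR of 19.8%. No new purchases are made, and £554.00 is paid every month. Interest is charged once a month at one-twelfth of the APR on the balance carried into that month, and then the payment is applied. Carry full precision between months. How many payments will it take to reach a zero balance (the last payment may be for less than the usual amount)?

44 payments

Monthly rate r = 19.8%/12 = 1.65% = 0.0165.
Recurrence: B ← B·(1+r) − £554.00.
Month 1: interest £282.15; balance after payment £16,828.15.
Month 2: interest £277.66; balance after payment £16,551.81.
Closed form: n = −ln(1 − rB₀/P)/ln(1+r) = −ln(0.4907)/ln(1.0165) ≈ 43.501, so the balance reaches zero during payment 44.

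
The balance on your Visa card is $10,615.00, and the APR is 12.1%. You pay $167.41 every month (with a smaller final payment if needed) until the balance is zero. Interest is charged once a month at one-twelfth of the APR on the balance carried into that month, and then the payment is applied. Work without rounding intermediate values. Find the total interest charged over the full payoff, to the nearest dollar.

Monthly rate r = 12.1%/12 = 1.00833% = 0.0100833.
Payoff takes n = ⌈−ln(1 − rB₀/P)/ln(1+r)⌉ = ⌈101.653⌉ = 102 payments; the last is $109.44.
Total paid = 101·$167.41 + $109.44 = $17,017.85.
Total interest = total paid − principal = $17,017.85 − $10,615.00 = $6,402.85.

$6,403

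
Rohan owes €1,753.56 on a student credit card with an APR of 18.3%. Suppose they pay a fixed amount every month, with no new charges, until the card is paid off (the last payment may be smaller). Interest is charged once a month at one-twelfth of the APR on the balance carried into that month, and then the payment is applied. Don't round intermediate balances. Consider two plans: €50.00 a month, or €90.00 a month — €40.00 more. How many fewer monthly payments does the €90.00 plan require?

Monthly rate r = 18.3%/12 = 1.525% = 0.01525.
At €50.00/mo: n = ⌈−ln(1 − rB₀/P)/ln(1+r)⌉ = 51 payments (last €28.57); total interest = total paid − €1,753.56 = €775.01.
At €90.00/mo: 24 payments (last €26.80); total interest €343.24.
Payments saved = 51 − 24 = 27.

27 fewer payments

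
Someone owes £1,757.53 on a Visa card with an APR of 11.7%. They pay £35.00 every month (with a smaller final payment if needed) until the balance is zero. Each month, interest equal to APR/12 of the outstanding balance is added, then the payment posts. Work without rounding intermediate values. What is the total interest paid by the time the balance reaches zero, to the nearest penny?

£668.56

Monthly rate r = 11.7%/12 = 0.975% = 0.00975.
Payoff takes n = ⌈−ln(1 − rB₀/P)/ln(1+r)⌉ = ⌈69.316⌉ = 70 payments; the last is £11.09.
Total paid = 69·£35.00 + £11.09 = £2,426.09.
Total interest = total paid − principal = £2,426.09 − £1,757.53 = £668.56.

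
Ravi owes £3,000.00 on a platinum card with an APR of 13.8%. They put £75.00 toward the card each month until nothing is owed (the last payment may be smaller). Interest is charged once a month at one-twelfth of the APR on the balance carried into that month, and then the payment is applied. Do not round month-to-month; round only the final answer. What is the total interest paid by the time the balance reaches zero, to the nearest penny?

£1,041.71

Monthly rate r = 13.8%/12 = 1.15% = 0.0115.
Payoff takes n = ⌈−ln(1 − rB₀/P)/ln(1+r)⌉ = ⌈53.889⌉ = 54 payments; the last is £66.71.
Total paid = 53·£75.00 + £66.71 = £4,041.71.
Total interest = total paid − principal = £4,041.71 − £3,000.00 = £1,041.71.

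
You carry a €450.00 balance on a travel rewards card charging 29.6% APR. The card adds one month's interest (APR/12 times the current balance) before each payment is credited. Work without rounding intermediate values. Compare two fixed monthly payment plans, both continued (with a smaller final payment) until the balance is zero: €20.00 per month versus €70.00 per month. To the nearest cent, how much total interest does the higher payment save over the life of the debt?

€168.56

Monthly rate r = 29.6%/12 = 2.46667% = 0.0246667.
At €20.00/mo: n = ⌈−ln(1 − rB₀/P)/ln(1+r)⌉ = 34 payments (last €4.61); total interest = total paid − €450.00 = €214.61.
At €70.00/mo: 8 payments (last €6.05); total interest €46.05.
Interest saved = €214.61 − €46.05 = €168.56.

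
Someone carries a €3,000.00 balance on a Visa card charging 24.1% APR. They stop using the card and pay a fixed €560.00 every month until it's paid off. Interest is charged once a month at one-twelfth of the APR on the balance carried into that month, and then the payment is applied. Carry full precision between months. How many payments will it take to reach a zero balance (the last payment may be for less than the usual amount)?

6 months

Monthly rate r = 24.1%/12 = 2.00833% = 0.0200833.
Recurrence: B ← B·(1+r) − €560.00.
Month 1: interest €60.25; balance after payment €2,500.25.
Month 2: interest €50.21; balance after payment €1,990.46.
Month 3: interest €39.98; balance after payment €1,470.44.
Month 4: interest €29.53; balance after payment €939.97.
Month 5: interest €18.88; balance after payment €398.85.
Month 6: interest €8.01; balance after payment €0.00.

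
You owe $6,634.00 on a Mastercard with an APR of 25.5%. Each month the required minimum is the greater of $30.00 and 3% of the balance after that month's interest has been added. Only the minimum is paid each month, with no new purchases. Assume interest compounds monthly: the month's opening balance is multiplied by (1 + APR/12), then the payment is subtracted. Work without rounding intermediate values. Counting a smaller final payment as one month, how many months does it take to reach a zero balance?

Monthly rate r = 25.5%/12 = 2.125% = 0.02125.
While 3% of the post-interest balance exceeds $30.00, each month B ← (B·(1+r))·(1 − 0.03), i.e. B shrinks by the factor (1+r)·0.97 = 0.99061.
This holds for months 1–203. Entering month 204 the balance is $977.79; 3% of the post-interest balance is now below $30.00, so the flat $30.00 minimum applies from here.
From month 204 a fixed $30.00 at rate r clears $977.79 in 57 more payments. Total: 203 + 57 = 260 months.

260 months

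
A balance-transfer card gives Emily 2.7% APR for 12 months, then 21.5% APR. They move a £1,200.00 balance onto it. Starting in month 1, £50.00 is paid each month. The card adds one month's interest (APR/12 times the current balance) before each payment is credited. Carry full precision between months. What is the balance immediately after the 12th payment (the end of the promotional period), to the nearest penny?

Promo months 1–12 at r₀ = 2.7%/12 = 0.00225; months 13+ at r₁ = 21.5%/12 = 0.0179167.
After month 12: iterate B ← B·(1+r₀) − £50.00 for 12 months → £625.32.

£625.32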